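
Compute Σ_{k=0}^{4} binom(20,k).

6196

1 + 20 + 190 + 1140 + 4845 = 6196.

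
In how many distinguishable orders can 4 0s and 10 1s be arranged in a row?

1001

Choose positions for the 0s: C(14,4) = 1001.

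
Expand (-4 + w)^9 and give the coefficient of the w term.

The general term is C(9,j)·(-4)^j·(w)^(9-j); the w^1 term has j = 8.
C(9,8) = 9.
Coefficient = C(9,8) · (-4)^8 = 9 · 65536 = 589824.

589824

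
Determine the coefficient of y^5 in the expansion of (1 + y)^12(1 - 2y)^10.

-612

Coefficient of y^5 = Σ_{j} C(12,j)·1^j·C(10,5-j)·(-2)^(5-j) for j from 0 to 5.
= (-8064) + 40320 + (-63360) + 39600 + (-9900) + 792 = -612.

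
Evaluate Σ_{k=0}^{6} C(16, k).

14893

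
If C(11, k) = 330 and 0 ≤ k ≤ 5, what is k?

4

C(11,k) increases on 0 ≤ k ≤ 5. C(11,3) = 165 and C(11,4) = 330, so k = 4.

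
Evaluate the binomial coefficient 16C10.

C(16,10) = C(16,6) by symmetry.
C(16,6) = (16·15·14·13·12·11) / 6! = 5765760 / 720 = 8008.

8008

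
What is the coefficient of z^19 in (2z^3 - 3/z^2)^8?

-3072

General term: C(8,j)·(2z^3)^j·(-3/z^2)^(8-j), with z-exponent 3j − 2(8−j) = 5j − 16.
Set 5j − 16 = 19: j = 7.
C(8,7) = 8; 2^7 = 128; (-3)^1 = -3.
Coefficient = 8 · 128 · (-3) = -3072.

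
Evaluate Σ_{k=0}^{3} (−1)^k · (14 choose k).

The partial alternating sum Σ_{k=0}^{3} (−1)^k C(14,k) = (−1)^3 C(13,3) = -286.

-286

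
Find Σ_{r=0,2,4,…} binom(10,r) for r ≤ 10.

512

Half of (1+1)^10 + (1−1)^10 gives the even-index sum: 2^9 = 512.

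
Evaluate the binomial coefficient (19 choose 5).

C(19,5) = (19·18·17·16·15) / 5! = 1395360 / 120 = 11628.

11628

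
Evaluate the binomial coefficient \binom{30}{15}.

155117520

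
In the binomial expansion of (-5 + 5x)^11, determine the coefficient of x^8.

The general term is C(11,j)·(-5)^j·(5x)^(11-j); the x^8 term has j = 3.
C(11,3) = 165.
Coefficient = C(11,3) · (-5)^3 · 5^8 = 165 · (-125) · 390625 = -8056640625.

-8056640625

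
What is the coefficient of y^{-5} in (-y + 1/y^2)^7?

-35

General term: C(7,j)·(-y)^j·(1/y^2)^(7-j), with y-exponent 1j − 2(7−j) = 3j − 14.
Set 3j − 14 = -5: j = 3.
C(7,3) = 35; (-1)^3 = -1; 1^4 = 1.
Coefficient = 35 · (-1) · 1 = -35.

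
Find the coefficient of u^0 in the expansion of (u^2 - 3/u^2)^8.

5670

General term: C(8,j)·(u^2)^j·(-3/u^2)^(8-j), with u-exponent 2j − 2(8−j) = 4j − 16.
Set 4j − 16 = 0: j = 4.
C(8,4) = 70; 1^4 = 1; (-3)^4 = 81.
Coefficient = 70 · 1 · 81 = 5670.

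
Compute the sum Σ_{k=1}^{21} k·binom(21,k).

Differentiating (1+x)^21 and setting x=1: Σ k·C(21,k) = 21·2^20 = 22020096.

22020096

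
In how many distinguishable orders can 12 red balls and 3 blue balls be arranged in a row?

455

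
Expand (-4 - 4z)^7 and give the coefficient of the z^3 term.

-573440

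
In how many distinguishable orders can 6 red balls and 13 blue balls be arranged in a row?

Choose positions for the red balls: C(19,6) = 27132.

27132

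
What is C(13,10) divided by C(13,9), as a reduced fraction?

2/5

C(n,k+1)/C(n,k) = (n−k)/(k+1) = (13−9)/(9+1) = 4/10 = 2/5.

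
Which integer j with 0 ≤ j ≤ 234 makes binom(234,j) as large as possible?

C(234,j) is maximized at j = 234/2 = 117.

117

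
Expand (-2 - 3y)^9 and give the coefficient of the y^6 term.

-489888

The general term is C(9,j)·(-2)^j·(-3y)^(9-j); the y^6 term has j = 3.
C(9,3) = 84.
Coefficient = C(9,3) · (-2)^3 · (-3)^6 = 84 · (-8) · 729 = -489888.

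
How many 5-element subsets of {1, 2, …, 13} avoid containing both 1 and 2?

All 5-subsets: C(13,5) = 1287. Those containing both fixed elements: C(11,3) = 165.
1287 − 165 = 1122.

1122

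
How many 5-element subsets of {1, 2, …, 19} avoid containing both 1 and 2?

10948

All 5-subsets: C(19,5) = 11628. Those containing both fixed elements: C(17,3) = 680.
11628 − 680 = 10948.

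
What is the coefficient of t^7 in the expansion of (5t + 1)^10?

9375000

The general term is C(10,j)·(5t)^j·(1)^(10-j); the t^7 term has j = 7.
C(10,7) = 120.
Coefficient = C(10,7) · 5^7 = 120 · 78125 = 9375000.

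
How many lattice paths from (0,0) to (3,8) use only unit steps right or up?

165

Each path is a sequence of 11 steps with 3 rights: C(11,3) = 165.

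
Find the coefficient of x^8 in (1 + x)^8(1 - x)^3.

5

Coefficient of x^8 = Σ_{j} C(8,j)·1^j·C(3,8-j)·(-1)^(8-j) for j from 5 to 8.
= (-56) + 84 + (-24) + 1 = 5.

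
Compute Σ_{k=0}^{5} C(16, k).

1 + 16 + 120 + 560 + 1820 + 4368 = 6885.

6885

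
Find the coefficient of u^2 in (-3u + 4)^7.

193536

The general term is C(7,j)·(-3u)^j·(4)^(7-j); the u^2 term has j = 2.
C(7,2) = 21.
Coefficient = C(7,2) · (-3)^2 · 4^5 = 21 · 9 · 1024 = 193536.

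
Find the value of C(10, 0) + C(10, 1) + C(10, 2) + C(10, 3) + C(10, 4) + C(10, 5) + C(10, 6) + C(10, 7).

1 + 10 + 45 + 120 + 210 + 252 + 210 + 120 = 968.

968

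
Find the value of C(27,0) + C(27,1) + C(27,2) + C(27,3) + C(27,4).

1 + 27 + 351 + 2925 + 17550 = 20854.

20854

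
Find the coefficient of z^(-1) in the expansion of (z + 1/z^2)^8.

56

General term: C(8,j)·(z)^j·(1/z^2)^(8-j), with z-exponent 1j − 2(8−j) = 3j − 16.
Set 3j − 16 = -1: j = 5.
C(8,5) = 56; 1^5 = 1; 1^3 = 1.
Coefficient = 56 · 1 · 1 = 56.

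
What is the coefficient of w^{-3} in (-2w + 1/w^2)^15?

-2562560

General term: C(15,j)·(-2w)^j·(1/w^2)^(15-j), with w-exponent 1j − 2(15−j) = 3j − 30.
Set 3j − 30 = -3: j = 9.
C(15,9) = 5005; (-2)^9 = -512; 1^6 = 1.
Coefficient = 5005 · (-512) · 1 = -2562560.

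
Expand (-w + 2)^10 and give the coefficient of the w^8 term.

The general term is C(10,j)·(-w)^j·(2)^(10-j); the w^8 term has j = 8.
C(10,8) = 45.
Coefficient = C(10,8) · 2^2 = 45 · 4 = 180.

180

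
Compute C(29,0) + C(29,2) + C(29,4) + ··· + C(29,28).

268435456

Half of (1+1)^29 + (1−1)^29 gives the even-index sum: 2^28 = 268435456.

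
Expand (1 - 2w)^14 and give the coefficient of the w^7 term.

The general term is C(14,j)·(1)^j·(-2w)^(14-j); the w^7 term has j = 7.
C(14,7) = 3432.
Coefficient = C(14,7) · (-2)^7 = 3432 · (-128) = -439296.

-439296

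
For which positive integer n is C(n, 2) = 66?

n(n−1)/2 = 66 ⇒ n(n−1) = 132. Since 12·11 = 132, n = 12.

12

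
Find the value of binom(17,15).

136

C(17,15) = C(17,2) by symmetry.
C(17,2) = (17·16) / 2! = 272 / 2 = 136.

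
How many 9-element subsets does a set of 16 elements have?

11440

C(16,9) = C(16,7) by symmetry.
C(16,7) = (16·15·14·13·12·11·10) / 7! = 57657600 / 5040 = 11440.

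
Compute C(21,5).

C(21,5) = (21·20·19·18·17) / 5! = 2441880 / 120 = 20349.

20349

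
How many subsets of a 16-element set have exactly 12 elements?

Choose the 12 positions: C(16,12) = 1820.

1820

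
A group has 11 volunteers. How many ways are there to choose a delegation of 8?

165

This is C(11,8) = 165.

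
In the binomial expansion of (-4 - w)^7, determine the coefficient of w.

-28672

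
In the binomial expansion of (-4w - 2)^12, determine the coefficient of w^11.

100663296

The general term is C(12,j)·(-4w)^j·(-2)^(12-j); the w^11 term has j = 11.
C(12,11) = 12.
Coefficient = C(12,11) · (-4)^11 · (-2)^1 = 12 · (-4194304) · (-2) = 100663296.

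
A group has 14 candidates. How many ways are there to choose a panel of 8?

3003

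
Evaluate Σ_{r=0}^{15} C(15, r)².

Σ C(15,r)² is the coefficient of x^15 in (1+x)^15(1+x)^15 = (1+x)^30, i.e. C(30,15) = 155117520.

155117520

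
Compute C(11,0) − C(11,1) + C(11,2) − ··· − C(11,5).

-252

The partial alternating sum Σ_{k=0}^{5} (−1)^k C(11,k) = (−1)^5 C(10,5) = -252.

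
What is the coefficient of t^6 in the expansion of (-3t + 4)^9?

3919104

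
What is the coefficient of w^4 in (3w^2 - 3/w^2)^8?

-367416

General term: C(8,j)·(3w^2)^j·(-3/w^2)^(8-j), with w-exponent 2j − 2(8−j) = 4j − 16.
Set 4j − 16 = 4: j = 5.
C(8,5) = 56; 3^5 = 243; (-3)^3 = -27.
Coefficient = 56 · 243 · (-27) = -367416.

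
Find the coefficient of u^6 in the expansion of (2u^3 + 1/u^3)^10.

13440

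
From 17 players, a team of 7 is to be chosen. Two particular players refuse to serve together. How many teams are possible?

All 7-subsets: C(17,7) = 19448. Those containing both fixed elements: C(15,5) = 3003.
19448 − 3003 = 16445.

16445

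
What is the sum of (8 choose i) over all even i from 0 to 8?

Even-i terms of row 8 sum to 2^7 = 128.

128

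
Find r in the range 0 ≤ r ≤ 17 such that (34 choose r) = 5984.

C(34,r) increases on 0 ≤ r ≤ 17. C(34,2) = 561 and C(34,3) = 5984, so r = 3.

3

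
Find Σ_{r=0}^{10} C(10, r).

1024

The entries of row 10 sum to 2^10 = 1024.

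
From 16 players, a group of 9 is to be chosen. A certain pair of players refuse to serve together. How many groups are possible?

All 9-subsets: C(16,9) = 11440. Those containing both fixed elements: C(14,7) = 3432.
11440 − 3432 = 8008.

8008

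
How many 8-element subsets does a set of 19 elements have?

75582

C(19,8) = (19·18·17·16·15·14·13·12) / 8! = 3047466240 / 40320 = 75582.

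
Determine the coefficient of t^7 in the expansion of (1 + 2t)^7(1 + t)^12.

391912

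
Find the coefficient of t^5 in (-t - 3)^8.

The general term is C(8,j)·(-t)^j·(-3)^(8-j); the t^5 term has j = 5.
C(8,5) = 56.
Coefficient = C(8,5) · (-1)^5 · (-3)^3 = 56 · (-1) · (-27) = 1512.

1512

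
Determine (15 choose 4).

1365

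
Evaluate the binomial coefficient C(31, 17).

C(31,17) = C(31,14) by symmetry.
C(31,14) = (31·30·29·28·27·26·25·24·23·22·21·20·19·18) / 14! = 23118159385601280000 / 87178291200 = 265182525.

265182525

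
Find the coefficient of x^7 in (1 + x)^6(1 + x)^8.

3432

(1 + x)^6(1 + x)^8 = (1 + x)^14, so the coefficient of x^7 is C(14,7)·1^7 = 3432·1 = 3432.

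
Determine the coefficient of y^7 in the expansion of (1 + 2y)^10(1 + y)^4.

131904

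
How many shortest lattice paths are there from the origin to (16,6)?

Each path is a sequence of 22 steps with 16 rights: C(22,16) = 74613.

74613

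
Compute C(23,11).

1352078

C(23,11) = (23·22·21·20·19·18·17·16·15·14·13) / 11! = 53970627110400 / 39916800 = 1352078.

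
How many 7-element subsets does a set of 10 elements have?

C(10,7) = C(10,3) by symmetry.
C(10,3) = (10·9·8) / 3! = 720 / 6 = 120.

120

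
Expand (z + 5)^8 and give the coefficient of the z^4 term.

The general term is C(8,j)·(z)^j·(5)^(8-j); the z^4 term has j = 4.
C(8,4) = 70.
Coefficient = C(8,4) · 5^4 = 70 · 625 = 43750.

43750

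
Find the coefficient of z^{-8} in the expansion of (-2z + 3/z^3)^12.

-24634368

General term: C(12,j)·(-2z)^j·(3/z^3)^(12-j), with z-exponent 1j − 3(12−j) = 4j − 36.
Set 4j − 36 = -8: j = 7.
C(12,7) = 792; (-2)^7 = -128; 3^5 = 243.
Coefficient = 792 · (-128) · 243 = -24634368.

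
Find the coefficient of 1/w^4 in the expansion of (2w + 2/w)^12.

General term: C(12,j)·(2w)^j·(2/w)^(12-j), with w-exponent 1j − 1(12−j) = 2j − 12.
Set 2j − 12 = -4: j = 4.
C(12,4) = 495; 2^4 = 16; 2^8 = 256.
Coefficient = 495 · 16 · 256 = 2027520.

2027520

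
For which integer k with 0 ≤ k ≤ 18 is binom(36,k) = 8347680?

7

C(36,k) increases on 0 ≤ k ≤ 18. C(36,6) = 1947792 and C(36,7) = 8347680, so k = 7.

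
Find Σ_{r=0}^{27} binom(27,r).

Setting x = 1 in (1+x)^27 gives Σ C(27,r) = 2^27 = 134217728.

134217728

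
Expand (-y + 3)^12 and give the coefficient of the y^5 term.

-1732104

The general term is C(12,j)·(-y)^j·(3)^(12-j); the y^5 term has j = 5.
C(12,5) = 792.
Coefficient = C(12,5) · (-1)^5 · 3^7 = 792 · (-1) · 2187 = -1732104.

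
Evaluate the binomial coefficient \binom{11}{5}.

C(11,5) = (11·10·9·8·7) / 5! = 55440 / 120 = 462.

462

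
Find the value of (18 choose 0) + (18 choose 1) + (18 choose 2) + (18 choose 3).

1 + 18 + 153 + 816 = 988.

988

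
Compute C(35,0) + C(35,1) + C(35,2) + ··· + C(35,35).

The entries of row 35 sum to 2^35 = 34359738368.

34359738368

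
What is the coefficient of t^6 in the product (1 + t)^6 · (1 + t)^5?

462

Coefficient of t^6 = Σ_{j} C(6,j)·C(5,6-j) for j from 1 to 6.
= 6 + 75 + 200 + 150 + 30 + 1 = 462.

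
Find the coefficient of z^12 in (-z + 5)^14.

The general term is C(14,j)·(-z)^j·(5)^(14-j); the z^12 term has j = 12.
C(14,12) = 91.
Coefficient = C(14,12) · 5^2 = 91 · 25 = 2275.

2275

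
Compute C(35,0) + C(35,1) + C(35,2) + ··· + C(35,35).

The entries of row 35 sum to 2^35 = 34359738368.

34359738368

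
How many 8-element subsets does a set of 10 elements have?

45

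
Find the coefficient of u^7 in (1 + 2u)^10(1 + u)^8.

614680

Coefficient of u^7 = Σ_{j} C(10,j)·2^j·C(8,7-j)·1^(7-j) for j from 0 to 7.
= 8 + 560 + 10080 + 67200 + 188160 + 225792 + 107520 + 15360 = 614680.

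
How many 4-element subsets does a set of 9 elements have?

C(9,4) = (9·8·7·6) / 4! = 3024 / 24 = 126.

126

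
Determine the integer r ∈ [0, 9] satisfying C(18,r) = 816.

C(18,r) increases on 0 ≤ r ≤ 9. C(18,2) = 153 and C(18,3) = 816, so r = 3.

3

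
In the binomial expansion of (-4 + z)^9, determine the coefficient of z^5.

32256

The general term is C(9,j)·(-4)^j·(z)^(9-j); the z^5 term has j = 4.
C(9,4) = 126.
Coefficient = C(9,4) · (-4)^4 = 126 · 256 = 32256.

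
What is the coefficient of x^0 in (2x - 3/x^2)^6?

2160

General term: C(6,j)·(2x)^j·(-3/x^2)^(6-j), with x-exponent 1j − 2(6−j) = 3j − 12.
Set 3j − 12 = 0: j = 4.
C(6,4) = 15; 2^4 = 16; (-3)^2 = 9.
Coefficient = 15 · 16 · 9 = 2160.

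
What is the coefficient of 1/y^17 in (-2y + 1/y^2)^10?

General term: C(10,j)·(-2y)^j·(1/y^2)^(10-j), with y-exponent 1j − 2(10−j) = 3j − 20.
Set 3j − 20 = -17: j = 1.
C(10,1) = 10; (-2)^1 = -2; 1^9 = 1.
Coefficient = 10 · (-2) · 1 = -20.

-20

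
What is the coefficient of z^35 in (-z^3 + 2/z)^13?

26

General term: C(13,j)·(-z^3)^j·(2/z)^(13-j), with z-exponent 3j − 1(13−j) = 4j − 13.
Set 4j − 13 = 35: j = 12.
C(13,12) = 13; (-1)^12 = 1; 2^1 = 2.
Coefficient = 13 · 1 · 2 = 26.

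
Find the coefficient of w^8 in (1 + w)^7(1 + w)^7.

3003

Coefficient of w^8 = Σ_{j} C(7,j)·C(7,8-j) for j from 1 to 7.
= 7 + 147 + 735 + 1225 + 735 + 147 + 7 = 3003.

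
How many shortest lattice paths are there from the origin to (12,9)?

Each path is a sequence of 21 steps with 12 rights: C(21,12) = 293930.

293930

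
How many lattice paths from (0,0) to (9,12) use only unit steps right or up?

293930

Each path is a sequence of 21 steps with 9 rights: C(21,9) = 293930.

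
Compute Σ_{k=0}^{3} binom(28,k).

1 + 28 + 378 + 3276 = 3683.

3683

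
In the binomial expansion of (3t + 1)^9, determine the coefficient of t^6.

61236

The general term is C(9,j)·(3t)^j·(1)^(9-j); the t^6 term has j = 6.
C(9,6) = 84.
Coefficient = C(9,6) · 3^6 = 84 · 729 = 61236.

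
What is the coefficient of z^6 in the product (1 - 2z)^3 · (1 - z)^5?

Coefficient of z^6 = Σ_{j} C(3,j)·(-2)^j·C(5,6-j)·(-1)^(6-j) for j from 1 to 3.
= 6 + 60 + 80 = 146.

146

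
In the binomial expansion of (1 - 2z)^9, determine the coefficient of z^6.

5376

The general term is C(9,j)·(1)^j·(-2z)^(9-j); the z^6 term has j = 3.
C(9,3) = 84.
Coefficient = C(9,3) · (-2)^6 = 84 · 64 = 5376.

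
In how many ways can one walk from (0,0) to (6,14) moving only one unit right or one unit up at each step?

Each path is a sequence of 20 steps with 6 rights: C(20,6) = 38760.

38760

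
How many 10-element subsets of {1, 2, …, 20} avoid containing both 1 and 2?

140998

All 10-subsets: C(20,10) = 184756. Those containing both fixed elements: C(18,8) = 43758.
184756 − 43758 = 140998.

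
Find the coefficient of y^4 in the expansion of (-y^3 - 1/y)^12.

495

General term: C(12,j)·(-y^3)^j·(-1/y)^(12-j), with y-exponent 3j − 1(12−j) = 4j − 12.
Set 4j − 12 = 4: j = 4.
C(12,4) = 495; (-1)^4 = 1; (-1)^8 = 1.
Coefficient = 495 · 1 · 1 = 495.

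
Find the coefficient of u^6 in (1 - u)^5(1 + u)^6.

Coefficient of u^6 = Σ_{j} C(5,j)·(-1)^j·C(6,6-j)·1^(6-j) for j from 0 to 5.
= 1 + (-30) + 150 + (-200) + 75 + (-6) = -10.

-10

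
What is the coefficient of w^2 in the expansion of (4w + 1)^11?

The general term is C(11,j)·(4w)^j·(1)^(11-j); the w^2 term has j = 2.
C(11,2) = 55.
Coefficient = C(11,2) · 4^2 = 55 · 16 = 880.

880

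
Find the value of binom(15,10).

C(15,10) = C(15,5) by symmetry.
C(15,5) = (15·14·13·12·11) / 5! = 360360 / 120 = 3003.

3003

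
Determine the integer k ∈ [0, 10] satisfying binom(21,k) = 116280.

7

C(21,k) increases on 0 ≤ k ≤ 10. C(21,6) = 54264 and C(21,7) = 116280, so k = 7.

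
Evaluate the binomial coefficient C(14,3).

C(14,3) = (14·13·12) / 3! = 2184 / 6 = 364.

364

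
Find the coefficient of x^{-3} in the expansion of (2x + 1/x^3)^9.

General term: C(9,j)·(2x)^j·(1/x^3)^(9-j), with x-exponent 1j − 3(9−j) = 4j − 27.
Set 4j − 27 = -3: j = 6.
C(9,6) = 84; 2^6 = 64; 1^3 = 1.
Coefficient = 84 · 64 · 1 = 5376.

5376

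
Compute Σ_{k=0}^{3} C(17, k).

834

1 + 17 + 136 + 680 = 834.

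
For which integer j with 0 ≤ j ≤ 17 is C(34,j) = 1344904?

6

C(34,j) increases on 0 ≤ j ≤ 17. C(34,5) = 278256 and C(34,6) = 1344904, so j = 6.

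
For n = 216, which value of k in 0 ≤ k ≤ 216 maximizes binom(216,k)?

C(216,k) is maximized at k = 216/2 = 108.

108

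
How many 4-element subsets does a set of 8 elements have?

70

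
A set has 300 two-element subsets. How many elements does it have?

25

n(n−1)/2 = 300 ⇒ n(n−1) = 600. Since 25·24 = 600, n = 25.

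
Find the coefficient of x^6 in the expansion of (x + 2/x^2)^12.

General term: C(12,j)·(x)^j·(2/x^2)^(12-j), with x-exponent 1j − 2(12−j) = 3j − 24.
Set 3j − 24 = 6: j = 10.
C(12,10) = 66; 1^10 = 1; 2^2 = 4.
Coefficient = 66 · 1 · 4 = 264.

264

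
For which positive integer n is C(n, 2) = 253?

n(n−1)/2 = 253 ⇒ n(n−1) = 506. Since 23·22 = 506, n = 23.

23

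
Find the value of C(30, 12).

86493225

C(30,12) = (30·29·28·27·26·25·24·23·22·21·20·19) / 12! = 41430393164160000 / 479001600 = 86493225.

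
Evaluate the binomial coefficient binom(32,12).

C(32,12) = (32·31·30·29·28·27·26·25·24·23·22·21) / 12! = 108155131628544000 / 479001600 = 225792840.

225792840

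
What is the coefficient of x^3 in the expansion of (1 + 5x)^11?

20625

The general term is C(11,j)·(1)^j·(5x)^(11-j); the x^3 term has j = 8.
C(11,8) = 165.
Coefficient = C(11,8) · 5^3 = 165 · 125 = 20625.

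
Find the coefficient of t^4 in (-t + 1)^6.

15

The general term is C(6,j)·(-t)^j·(1)^(6-j); the t^4 term has j = 4.
C(6,4) = 15.
Coefficient = C(6,4) = 15.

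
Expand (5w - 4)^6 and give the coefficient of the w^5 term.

-75000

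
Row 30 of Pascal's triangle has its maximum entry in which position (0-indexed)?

C(30,j) is maximized at j = 30/2 = 15.

15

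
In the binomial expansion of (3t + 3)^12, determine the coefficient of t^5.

The general term is C(12,j)·(3t)^j·(3)^(12-j); the t^5 term has j = 5.
C(12,5) = 792.
Coefficient = C(12,5) · 3^5 · 3^7 = 792 · 243 · 2187 = 420901272.

420901272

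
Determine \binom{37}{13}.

C(37,13) = (37·36·35·34·33·32·31·30·29·28·27·26·25) / 13! = 22183557976419840000 / 6227020800 = 3562467300.

3562467300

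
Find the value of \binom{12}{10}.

66

C(12,10) = C(12,2) by symmetry.
C(12,2) = (12·11) / 2! = 132 / 2 = 66.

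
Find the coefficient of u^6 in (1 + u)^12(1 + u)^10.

74613

(1 + u)^12(1 + u)^10 = (1 + u)^22, so the coefficient of u^6 is C(22,6)·1^6 = 74613·1 = 74613.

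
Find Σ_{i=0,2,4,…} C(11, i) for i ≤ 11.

Even-i terms of row 11 sum to 2^10 = 1024.

1024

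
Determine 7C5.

21

C(7,5) = C(7,2) by symmetry.
C(7,2) = (7·6) / 2! = 42 / 2 = 21.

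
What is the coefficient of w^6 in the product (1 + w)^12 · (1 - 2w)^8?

-660

Coefficient of w^6 = Σ_{j} C(12,j)·1^j·C(8,6-j)·(-2)^(6-j) for j from 0 to 6.
= 1792 + (-21504) + 73920 + (-98560) + 55440 + (-12672) + 924 = -660.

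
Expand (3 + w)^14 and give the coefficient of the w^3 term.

The general term is C(14,j)·(3)^j·(w)^(14-j); the w^3 term has j = 11.
C(14,11) = 364.
Coefficient = C(14,11) · 3^11 = 364 · 177147 = 64481508.

64481508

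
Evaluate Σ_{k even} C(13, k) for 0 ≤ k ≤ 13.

4096

Half of (1+1)^13 + (1−1)^13 gives the even-index sum: 2^12 = 4096.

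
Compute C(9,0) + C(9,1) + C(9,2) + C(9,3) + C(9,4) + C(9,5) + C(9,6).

466

1 + 9 + 36 + 84 + 126 + 126 + 84 = 466.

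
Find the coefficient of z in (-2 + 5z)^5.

400

The general term is C(5,j)·(-2)^j·(5z)^(5-j); the z^1 term has j = 4.
C(5,4) = 5.
Coefficient = C(5,4) · (-2)^4 · 5^1 = 5 · 16 · 5 = 400.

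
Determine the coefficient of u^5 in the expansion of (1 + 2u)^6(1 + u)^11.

25954

Coefficient of u^5 = Σ_{j} C(6,j)·2^j·C(11,5-j)·1^(5-j) for j from 0 to 5.
= 462 + 3960 + 9900 + 8800 + 2640 + 192 = 25954.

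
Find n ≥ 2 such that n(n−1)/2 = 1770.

60

n(n−1)/2 = 1770 ⇒ n(n−1) = 3540. Since 60·59 = 3540, n = 60.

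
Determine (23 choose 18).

C(23,18) = C(23,5) by symmetry.
C(23,5) = (23·22·21·20·19) / 5! = 4037880 / 120 = 33649.

33649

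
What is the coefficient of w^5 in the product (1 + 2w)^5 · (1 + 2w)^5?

Coefficient of w^5 = Σ_{j} C(5,j)·2^j·C(5,5-j)·2^(5-j) for j from 0 to 5.
= 32 + 800 + 3200 + 3200 + 800 + 32 = 8064.

8064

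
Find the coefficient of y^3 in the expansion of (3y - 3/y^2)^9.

General term: C(9,j)·(3y)^j·(-3/y^2)^(9-j), with y-exponent 1j − 2(9−j) = 3j − 18.
Set 3j − 18 = 3: j = 7.
C(9,7) = 36; 3^7 = 2187; (-3)^2 = 9.
Coefficient = 36 · 2187 · 9 = 708588.

708588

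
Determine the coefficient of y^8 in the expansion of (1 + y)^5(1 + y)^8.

1287

Coefficient of y^8 = Σ_{j} C(5,j)·C(8,8-j) for j from 0 to 5.
= 1 + 40 + 280 + 560 + 350 + 56 = 1287.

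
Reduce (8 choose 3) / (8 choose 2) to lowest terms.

C(n,k+1)/C(n,k) = (n−k)/(k+1) = (8−2)/(2+1) = 6/3 = 2.

2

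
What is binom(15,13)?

C(15,13) = C(15,2) by symmetry.
C(15,2) = (15·14) / 2! = 210 / 2 = 105.

105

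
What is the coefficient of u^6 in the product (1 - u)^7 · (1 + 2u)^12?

Coefficient of u^6 = Σ_{j} C(7,j)·(-1)^j·C(12,6-j)·2^(6-j) for j from 0 to 6.
= 59136 + (-177408) + 166320 + (-61600) + 9240 + (-504) + 7 = -4809.

-4809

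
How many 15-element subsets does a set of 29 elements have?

77558760

C(29,15) = C(29,14) by symmetry.
C(29,14) = (29·28·27·26·25·24·23·22·21·20·19·18·17·16) / 14! = 6761440164390912000 / 87178291200 = 77558760.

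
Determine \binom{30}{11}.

54627300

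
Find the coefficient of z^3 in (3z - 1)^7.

The general term is C(7,j)·(3z)^j·(-1)^(7-j); the z^3 term has j = 3.
C(7,3) = 35.
Coefficient = C(7,3) · 3^3 = 35 · 27 = 945.

945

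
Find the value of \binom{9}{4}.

C(9,4) = (9·8·7·6) / 4! = 3024 / 24 = 126.

126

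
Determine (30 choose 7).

2035800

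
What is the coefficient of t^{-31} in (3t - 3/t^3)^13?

-124357194

General term: C(13,j)·(3t)^j·(-3/t^3)^(13-j), with t-exponent 1j − 3(13−j) = 4j − 39.
Set 4j − 39 = -31: j = 2.
C(13,2) = 78; 3^2 = 9; (-3)^11 = -177147.
Coefficient = 78 · 9 · (-177147) = -124357194.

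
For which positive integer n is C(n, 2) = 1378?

53

n(n−1)/2 = 1378 ⇒ n(n−1) = 2756. Since 53·52 = 2756, n = 53.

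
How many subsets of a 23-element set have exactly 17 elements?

Choose the 17 positions: C(23,17) = 100947.

100947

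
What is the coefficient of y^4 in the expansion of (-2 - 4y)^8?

286720

The general term is C(8,j)·(-2)^j·(-4y)^(8-j); the y^4 term has j = 4.
C(8,4) = 70.
Coefficient = C(8,4) · (-2)^4 · (-4)^4 = 70 · 16 · 256 = 286720.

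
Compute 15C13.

105

C(15,13) = C(15,2) by symmetry.
C(15,2) = (15·14) / 2! = 210 / 2 = 105.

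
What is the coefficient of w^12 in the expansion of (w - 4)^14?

The general term is C(14,j)·(w)^j·(-4)^(14-j); the w^12 term has j = 12.
C(14,12) = 91.
Coefficient = C(14,12) · (-4)^2 = 91 · 16 = 1456.

1456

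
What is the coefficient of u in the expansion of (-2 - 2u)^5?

The general term is C(5,j)·(-2)^j·(-2u)^(5-j); the u^1 term has j = 4.
C(5,4) = 5.
Coefficient = C(5,4) · (-2)^4 · (-2)^1 = 5 · 16 · (-2) = -160.

-160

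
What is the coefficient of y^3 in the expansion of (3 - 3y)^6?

The general term is C(6,j)·(3)^j·(-3y)^(6-j); the y^3 term has j = 3.
C(6,3) = 20.
Coefficient = C(6,3) · 3^3 · (-3)^3 = 20 · 27 · (-27) = -14580.

-14580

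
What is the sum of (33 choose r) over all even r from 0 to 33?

4294967296

Half of (1+1)^33 + (1−1)^33 gives the even-index sum: 2^32 = 4294967296.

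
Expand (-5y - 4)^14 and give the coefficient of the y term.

The general term is C(14,j)·(-5y)^j·(-4)^(14-j); the y^1 term has j = 1.
C(14,1) = 14.
Coefficient = C(14,1) · (-5)^1 · (-4)^13 = 14 · (-5) · (-67108864) = 4697620480.

4697620480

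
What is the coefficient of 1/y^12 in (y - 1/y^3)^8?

-56

General term: C(8,j)·(y)^j·(-1/y^3)^(8-j), with y-exponent 1j − 3(8−j) = 4j − 24.
Set 4j − 24 = -12: j = 3.
C(8,3) = 56; 1^3 = 1; (-1)^5 = -1.
Coefficient = 56 · 1 · (-1) = -56.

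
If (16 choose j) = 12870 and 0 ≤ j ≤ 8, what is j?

8

C(16,j) increases on 0 ≤ j ≤ 8. C(16,7) = 11440 and C(16,8) = 12870, so j = 8.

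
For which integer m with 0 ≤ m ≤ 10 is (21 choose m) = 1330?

3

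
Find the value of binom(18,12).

18564

C(18,12) = C(18,6) by symmetry.
C(18,6) = (18·17·16·15·14·13) / 6! = 13366080 / 720 = 18564.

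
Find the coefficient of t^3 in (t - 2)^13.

292864

The general term is C(13,j)·(t)^j·(-2)^(13-j); the t^3 term has j = 3.
C(13,3) = 286.
Coefficient = C(13,3) · (-2)^10 = 286 · 1024 = 292864.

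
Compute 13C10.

286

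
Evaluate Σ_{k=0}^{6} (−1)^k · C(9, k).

28

The partial alternating sum Σ_{k=0}^{6} (−1)^k C(9,k) = (−1)^6 C(8,6) = 28.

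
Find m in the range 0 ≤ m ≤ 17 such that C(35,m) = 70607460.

C(35,m) increases on 0 ≤ m ≤ 17. C(35,8) = 23535820 and C(35,9) = 70607460, so m = 9.

9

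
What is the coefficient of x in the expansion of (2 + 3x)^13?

159744

The general term is C(13,j)·(2)^j·(3x)^(13-j); the x^1 term has j = 12.
C(13,12) = 13.
Coefficient = C(13,12) · 2^12 · 3^1 = 13 · 4096 · 3 = 159744.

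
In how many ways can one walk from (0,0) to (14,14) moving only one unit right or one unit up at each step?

Each path is a sequence of 28 steps with 14 rights: C(28,14) = 40116600.

40116600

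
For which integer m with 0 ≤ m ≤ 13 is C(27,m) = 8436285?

C(27,m) increases on 0 ≤ m ≤ 13. C(27,9) = 4686825 and C(27,10) = 8436285, so m = 10.

10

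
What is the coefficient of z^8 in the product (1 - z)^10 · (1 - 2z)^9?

1399293

Coefficient of z^8 = Σ_{j} C(10,j)·(-1)^j·C(9,8-j)·(-2)^(8-j) for j from 0 to 8.
= 2304 + 46080 + 241920 + 483840 + 423360 + 169344 + 30240 + 2160 + 45 = 1399293.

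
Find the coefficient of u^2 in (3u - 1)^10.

405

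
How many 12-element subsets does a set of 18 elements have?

18564

C(18,12) = C(18,6) by symmetry.
C(18,6) = (18·17·16·15·14·13) / 6! = 13366080 / 720 = 18564.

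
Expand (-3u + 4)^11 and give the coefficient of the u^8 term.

69284160

The general term is C(11,j)·(-3u)^j·(4)^(11-j); the u^8 term has j = 8.
C(11,8) = 165.
Coefficient = C(11,8) · (-3)^8 · 4^3 = 165 · 6561 · 64 = 69284160.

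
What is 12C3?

220

C(12,3) = (12·11·10) / 3! = 1320 / 6 = 220.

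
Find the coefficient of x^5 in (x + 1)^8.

56

The general term is C(8,j)·(x)^j·(1)^(8-j); the x^5 term has j = 5.
C(8,5) = 56.
Coefficient = C(8,5) = 56.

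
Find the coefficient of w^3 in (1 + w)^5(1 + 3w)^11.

7270

Coefficient of w^3 = Σ_{j} C(5,j)·1^j·C(11,3-j)·3^(3-j) for j from 0 to 3.
= 4455 + 2475 + 330 + 10 = 7270.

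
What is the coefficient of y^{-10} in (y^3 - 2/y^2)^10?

11520

General term: C(10,j)·(y^3)^j·(-2/y^2)^(10-j), with y-exponent 3j − 2(10−j) = 5j − 20.
Set 5j − 20 = -10: j = 2.
C(10,2) = 45; 1^2 = 1; (-2)^8 = 256.
Coefficient = 45 · 1 · 256 = 11520.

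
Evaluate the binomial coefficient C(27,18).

C(27,18) = C(27,9) by symmetry.
C(27,9) = (27·26·25·24·23·22·21·20·19) / 9! = 1700755056000 / 362880 = 4686825.

4686825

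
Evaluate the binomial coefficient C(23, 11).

1352078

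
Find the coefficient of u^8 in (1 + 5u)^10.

The general term is C(10,j)·(1)^j·(5u)^(10-j); the u^8 term has j = 2.
C(10,2) = 45.
Coefficient = C(10,2) · 5^8 = 45 · 390625 = 17578125.

17578125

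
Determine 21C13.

C(21,13) = C(21,8) by symmetry.
C(21,8) = (21·20·19·18·17·16·15·14) / 8! = 8204716800 / 40320 = 203490.

203490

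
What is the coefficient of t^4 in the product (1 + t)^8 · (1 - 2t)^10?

Coefficient of t^4 = Σ_{j} C(8,j)·1^j·C(10,4-j)·(-2)^(4-j) for j from 0 to 4.
= 3360 + (-7680) + 5040 + (-1120) + 70 = -330.

-330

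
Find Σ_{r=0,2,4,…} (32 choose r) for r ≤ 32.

2147483648

Even-r terms of row 32 sum to 2^31 = 2147483648.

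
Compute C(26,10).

5311735

C(26,10) = (26·25·24·23·22·21·20·19·18·17) / 10! = 19275223968000 / 3628800 = 5311735.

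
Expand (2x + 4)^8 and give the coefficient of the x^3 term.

The general term is C(8,j)·(2x)^j·(4)^(8-j); the x^3 term has j = 3.
C(8,3) = 56.
Coefficient = C(8,3) · 2^3 · 4^5 = 56 · 8 · 1024 = 458752.

458752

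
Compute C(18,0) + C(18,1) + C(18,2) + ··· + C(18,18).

Setting x = 1 in (1+x)^18 gives Σ C(18,r) = 2^18 = 262144.

262144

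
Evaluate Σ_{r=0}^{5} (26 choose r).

83682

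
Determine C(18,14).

3060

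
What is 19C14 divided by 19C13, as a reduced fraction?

3/7

C(n,k+1)/C(n,k) = (n−k)/(k+1) = (19−13)/(13+1) = 6/14 = 3/7.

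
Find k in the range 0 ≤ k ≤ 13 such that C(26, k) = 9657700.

12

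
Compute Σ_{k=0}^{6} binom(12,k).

2510

1 + 12 + 66 + 220 + 495 + 792 + 924 = 2510.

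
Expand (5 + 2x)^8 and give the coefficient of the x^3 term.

1400000

The general term is C(8,j)·(5)^j·(2x)^(8-j); the x^3 term has j = 5.
C(8,5) = 56.
Coefficient = C(8,5) · 5^5 · 2^3 = 56 · 3125 · 8 = 1400000.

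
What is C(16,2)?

C(16,2) = (16·15) / 2! = 240 / 2 = 120.

120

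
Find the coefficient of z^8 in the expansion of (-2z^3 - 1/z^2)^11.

General term: C(11,j)·(-2z^3)^j·(-1/z^2)^(11-j), with z-exponent 3j − 2(11−j) = 5j − 22.
Set 5j − 22 = 8: j = 6.
C(11,6) = 462; (-2)^6 = 64; (-1)^5 = -1.
Coefficient = 462 · 64 · (-1) = -29568.

-29568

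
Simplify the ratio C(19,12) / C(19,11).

2/3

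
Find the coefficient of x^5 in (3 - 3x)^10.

-14880348

The general term is C(10,j)·(3)^j·(-3x)^(10-j); the x^5 term has j = 5.
C(10,5) = 252.
Coefficient = C(10,5) · 3^5 · (-3)^5 = 252 · 243 · (-243) = -14880348.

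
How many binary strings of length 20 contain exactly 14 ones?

38760

Choose the 14 positions: C(20,14) = 38760.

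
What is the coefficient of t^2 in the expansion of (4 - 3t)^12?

622854144

The general term is C(12,j)·(4)^j·(-3t)^(12-j); the t^2 term has j = 10.
C(12,10) = 66.
Coefficient = C(12,10) · 4^10 · (-3)^2 = 66 · 1048576 · 9 = 622854144.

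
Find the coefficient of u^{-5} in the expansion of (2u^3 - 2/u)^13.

-638976

General term: C(13,j)·(2u^3)^j·(-2/u)^(13-j), with u-exponent 3j − 1(13−j) = 4j − 13.
Set 4j − 13 = -5: j = 2.
C(13,2) = 78; 2^2 = 4; (-2)^11 = -2048.
Coefficient = 78 · 4 · (-2048) = -638976.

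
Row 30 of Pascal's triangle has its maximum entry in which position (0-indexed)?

15

C(30,k) is maximized at k = 30/2 = 15.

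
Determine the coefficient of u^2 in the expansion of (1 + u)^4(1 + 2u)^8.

182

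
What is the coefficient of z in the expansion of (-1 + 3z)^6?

The general term is C(6,j)·(-1)^j·(3z)^(6-j); the z^1 term has j = 5.
C(6,5) = 6.
Coefficient = C(6,5) · (-1)^5 · 3^1 = 6 · (-1) · 3 = -18.

-18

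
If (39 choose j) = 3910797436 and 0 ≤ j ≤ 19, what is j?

12

C(39,j) increases on 0 ≤ j ≤ 19. C(39,11) = 1676056044 and C(39,12) = 3910797436, so j = 12.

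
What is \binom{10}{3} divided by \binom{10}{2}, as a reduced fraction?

8/3

C(n,k+1)/C(n,k) = (n−k)/(k+1) = (10−2)/(2+1) = 8/3.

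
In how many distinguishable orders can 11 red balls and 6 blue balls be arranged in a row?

12376

Choose positions for the red balls: C(17,11) = 12376.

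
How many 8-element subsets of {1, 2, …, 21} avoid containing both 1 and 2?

All 8-subsets: C(21,8) = 203490. Those containing both fixed elements: C(19,6) = 27132.
203490 − 27132 = 176358.

176358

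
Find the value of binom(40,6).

C(40,6) = (40·39·38·37·36·35) / 6! = 2763633600 / 720 = 3838380.

3838380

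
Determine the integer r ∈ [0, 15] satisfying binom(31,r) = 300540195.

C(31,r) increases on 0 ≤ r ≤ 15. C(31,14) = 265182525 and C(31,15) = 300540195, so r = 15.

15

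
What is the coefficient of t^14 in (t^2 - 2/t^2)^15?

21840

General term: C(15,j)·(t^2)^j·(-2/t^2)^(15-j), with t-exponent 2j − 2(15−j) = 4j − 30.
Set 4j − 30 = 14: j = 11.
C(15,11) = 1365; 1^11 = 1; (-2)^4 = 16.
Coefficient = 1365 · 1 · 16 = 21840.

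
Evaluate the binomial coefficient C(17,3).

680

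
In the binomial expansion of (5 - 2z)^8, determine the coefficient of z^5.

-224000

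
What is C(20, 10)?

184756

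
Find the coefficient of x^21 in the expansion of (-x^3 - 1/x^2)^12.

General term: C(12,j)·(-x^3)^j·(-1/x^2)^(12-j), with x-exponent 3j − 2(12−j) = 5j − 24.
Set 5j − 24 = 21: j = 9.
C(12,9) = 220; (-1)^9 = -1; (-1)^3 = -1.
Coefficient = 220 · (-1) · (-1) = 220.

220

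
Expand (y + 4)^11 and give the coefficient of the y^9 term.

The general term is C(11,j)·(y)^j·(4)^(11-j); the y^9 term has j = 9.
C(11,9) = 55.
Coefficient = C(11,9) · 4^2 = 55 · 16 = 880.

880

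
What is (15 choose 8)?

6435

C(15,8) = C(15,7) by symmetry.
C(15,7) = (15·14·13·12·11·10·9) / 7! = 32432400 / 5040 = 6435.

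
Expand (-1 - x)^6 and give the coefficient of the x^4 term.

15

The general term is C(6,j)·(-1)^j·(-x)^(6-j); the x^4 term has j = 2.
C(6,2) = 15.
Coefficient = C(6,2) = 15.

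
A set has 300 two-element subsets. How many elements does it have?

n(n−1)/2 = 300 ⇒ n(n−1) = 600. Since 25·24 = 600, n = 25.

25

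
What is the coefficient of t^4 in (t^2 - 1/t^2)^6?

General term: C(6,j)·(t^2)^j·(-1/t^2)^(6-j), with t-exponent 2j − 2(6−j) = 4j − 12.
Set 4j − 12 = 4: j = 4.
C(6,4) = 15; 1^4 = 1; (-1)^2 = 1.
Coefficient = 15 · 1 · 1 = 15.

15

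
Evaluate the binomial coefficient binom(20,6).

C(20,6) = (20·19·18·17·16·15) / 6! = 27907200 / 720 = 38760.

38760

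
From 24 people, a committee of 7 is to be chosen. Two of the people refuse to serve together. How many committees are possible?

319770

All 7-subsets: C(24,7) = 346104. Those containing both fixed elements: C(22,5) = 26334.
346104 − 26334 = 319770.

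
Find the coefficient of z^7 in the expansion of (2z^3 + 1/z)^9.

General term: C(9,j)·(2z^3)^j·(1/z)^(9-j), with z-exponent 3j − 1(9−j) = 4j − 9.
Set 4j − 9 = 7: j = 4.
C(9,4) = 126; 2^4 = 16; 1^5 = 1.
Coefficient = 126 · 16 · 1 = 2016.

2016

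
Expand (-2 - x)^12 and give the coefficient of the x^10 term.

264

The general term is C(12,j)·(-2)^j·(-x)^(12-j); the x^10 term has j = 2.
C(12,2) = 66.
Coefficient = C(12,2) · (-2)^2 = 66 · 4 = 264.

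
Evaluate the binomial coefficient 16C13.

C(16,13) = C(16,3) by symmetry.
C(16,3) = (16·15·14) / 3! = 3360 / 6 = 560.

560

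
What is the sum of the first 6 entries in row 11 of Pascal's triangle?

1024

1 + 11 + 55 + 165 + 330 + 462 = 1024.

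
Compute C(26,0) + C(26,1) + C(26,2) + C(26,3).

2952

1 + 26 + 325 + 2600 = 2952.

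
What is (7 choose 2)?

C(7,2) = (7·6) / 2! = 42 / 2 = 21.

21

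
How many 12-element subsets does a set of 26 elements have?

C(26,12) = (26·25·24·23·22·21·20·19·18·17·16·15) / 12! = 4626053752320000 / 479001600 = 9657700.

9657700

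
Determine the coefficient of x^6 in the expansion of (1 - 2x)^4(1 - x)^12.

Coefficient of x^6 = Σ_{j} C(4,j)·(-2)^j·C(12,6-j)·(-1)^(6-j) for j from 0 to 4.
= 924 + 6336 + 11880 + 7040 + 1056 = 27236.

27236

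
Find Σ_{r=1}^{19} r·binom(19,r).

Differentiating (1+x)^19 and setting x=1: Σ r·C(19,r) = 19·2^18 = 4980736.

4980736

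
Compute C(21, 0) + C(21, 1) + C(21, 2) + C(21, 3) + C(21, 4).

7547

1 + 21 + 210 + 1330 + 5985 = 7547.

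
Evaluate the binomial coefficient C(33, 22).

193536720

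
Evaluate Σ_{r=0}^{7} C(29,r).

1 + 29 + 406 + 3654 + 23751 + 118755 + 475020 + 1560780 = 2182396.

2182396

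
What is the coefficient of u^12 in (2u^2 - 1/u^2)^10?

11520

General term: C(10,j)·(2u^2)^j·(-1/u^2)^(10-j), with u-exponent 2j − 2(10−j) = 4j − 20.
Set 4j − 20 = 12: j = 8.
C(10,8) = 45; 2^8 = 256; (-1)^2 = 1.
Coefficient = 45 · 256 · 1 = 11520.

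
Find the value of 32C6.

C(32,6) = (32·31·30·29·28·27) / 6! = 652458240 / 720 = 906192.

906192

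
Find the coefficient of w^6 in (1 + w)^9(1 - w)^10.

-84

Coefficient of w^6 = Σ_{j} C(9,j)·1^j·C(10,6-j)·(-1)^(6-j) for j from 0 to 6.
= 210 + (-2268) + 7560 + (-10080) + 5670 + (-1260) + 84 = -84.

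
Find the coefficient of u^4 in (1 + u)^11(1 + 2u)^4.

Coefficient of u^4 = Σ_{j} C(11,j)·1^j·C(4,4-j)·2^(4-j) for j from 0 to 4.
= 16 + 352 + 1320 + 1320 + 330 = 3338.

3338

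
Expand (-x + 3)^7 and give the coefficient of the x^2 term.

The general term is C(7,j)·(-x)^j·(3)^(7-j); the x^2 term has j = 2.
C(7,2) = 21.
Coefficient = C(7,2) · 3^5 = 21 · 243 = 5103.

5103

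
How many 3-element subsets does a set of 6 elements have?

20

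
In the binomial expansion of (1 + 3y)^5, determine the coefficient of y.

The general term is C(5,j)·(1)^j·(3y)^(5-j); the y^1 term has j = 4.
C(5,4) = 5.
Coefficient = C(5,4) · 3^1 = 5 · 3 = 15.

15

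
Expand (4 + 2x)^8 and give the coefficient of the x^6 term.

The general term is C(8,j)·(4)^j·(2x)^(8-j); the x^6 term has j = 2.
C(8,2) = 28.
Coefficient = C(8,2) · 4^2 · 2^6 = 28 · 16 · 64 = 28672.

28672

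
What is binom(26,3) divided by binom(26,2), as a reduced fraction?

C(n,k+1)/C(n,k) = (n−k)/(k+1) = (26−2)/(2+1) = 24/3 = 8.

8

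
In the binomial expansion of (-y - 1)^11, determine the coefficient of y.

-11

The general term is C(11,j)·(-y)^j·(-1)^(11-j); the y^1 term has j = 1.
C(11,1) = 11.
Coefficient = C(11,1) · (-1)^1 = 11 · (-1) = -11.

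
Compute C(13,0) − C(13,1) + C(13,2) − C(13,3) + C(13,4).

The partial alternating sum Σ_{k=0}^{4} (−1)^k C(13,k) = (−1)^4 C(12,4) = 495.

495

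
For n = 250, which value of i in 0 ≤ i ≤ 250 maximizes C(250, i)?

125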